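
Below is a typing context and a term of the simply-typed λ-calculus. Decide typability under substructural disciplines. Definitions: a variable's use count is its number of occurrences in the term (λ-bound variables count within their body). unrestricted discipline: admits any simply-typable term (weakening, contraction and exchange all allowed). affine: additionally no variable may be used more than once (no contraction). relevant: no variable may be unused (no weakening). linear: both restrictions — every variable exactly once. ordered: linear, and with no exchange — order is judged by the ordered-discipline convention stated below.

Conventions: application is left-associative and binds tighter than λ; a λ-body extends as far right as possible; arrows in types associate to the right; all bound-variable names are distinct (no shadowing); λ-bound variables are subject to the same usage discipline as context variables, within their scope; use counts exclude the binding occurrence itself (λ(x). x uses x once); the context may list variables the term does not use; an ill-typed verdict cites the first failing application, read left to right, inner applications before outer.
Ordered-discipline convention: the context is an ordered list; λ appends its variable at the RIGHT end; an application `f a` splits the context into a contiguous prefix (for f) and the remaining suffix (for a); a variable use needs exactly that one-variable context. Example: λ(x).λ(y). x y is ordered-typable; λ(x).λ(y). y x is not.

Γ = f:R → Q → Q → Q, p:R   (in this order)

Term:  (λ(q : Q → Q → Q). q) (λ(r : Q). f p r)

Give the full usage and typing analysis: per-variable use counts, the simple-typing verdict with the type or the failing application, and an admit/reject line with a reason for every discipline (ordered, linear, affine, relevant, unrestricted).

counts: f ×1, p ×1, q (bound) ×1, r (bound) ×1
use order (left to right): q, f, p, r
typing: well-typed at Q → Q → Q
ordered: ✓, f, p, q, r once each; derivable with no W/C/E
linear: ✓, single use per variable (f, p, q, r)
affine: ✓, f, p, q, r: no repeats, contraction unneeded
relevant: ✓, none of f, p, q, r goes unused
unrestricted: ✓, typability at Q → Q → Q is all that's needed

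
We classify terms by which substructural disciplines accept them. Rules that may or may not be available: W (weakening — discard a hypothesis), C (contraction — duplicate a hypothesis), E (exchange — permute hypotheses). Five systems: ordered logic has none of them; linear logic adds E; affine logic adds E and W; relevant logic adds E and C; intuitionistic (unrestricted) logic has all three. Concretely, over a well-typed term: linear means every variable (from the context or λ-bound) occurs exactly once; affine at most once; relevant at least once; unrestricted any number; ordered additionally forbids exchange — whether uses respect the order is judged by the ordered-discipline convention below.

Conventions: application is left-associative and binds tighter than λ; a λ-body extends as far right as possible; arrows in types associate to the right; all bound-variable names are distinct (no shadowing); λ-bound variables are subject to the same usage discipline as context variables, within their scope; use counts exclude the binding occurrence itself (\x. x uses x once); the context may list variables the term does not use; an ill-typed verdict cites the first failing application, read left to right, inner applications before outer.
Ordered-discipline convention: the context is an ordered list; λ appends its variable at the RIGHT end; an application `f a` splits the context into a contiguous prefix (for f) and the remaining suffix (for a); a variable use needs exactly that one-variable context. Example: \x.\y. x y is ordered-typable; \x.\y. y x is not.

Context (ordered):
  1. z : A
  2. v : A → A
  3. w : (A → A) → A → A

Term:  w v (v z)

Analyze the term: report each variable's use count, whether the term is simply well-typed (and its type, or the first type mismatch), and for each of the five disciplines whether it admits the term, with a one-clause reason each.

use counts: z ×1, v ×2, w ×1
order of uses: w, v, v, z
typing: well-typed — term : A
ordered: ✗, v ×2 used more than once (contraction)
linear: ✗, v ×2 used more than once (contraction)
affine: ✗, v ×2 used more than once (contraction)
relevant: ✓, every one of z, v, w appears
unrestricted: ✓, typability at A is all that's needed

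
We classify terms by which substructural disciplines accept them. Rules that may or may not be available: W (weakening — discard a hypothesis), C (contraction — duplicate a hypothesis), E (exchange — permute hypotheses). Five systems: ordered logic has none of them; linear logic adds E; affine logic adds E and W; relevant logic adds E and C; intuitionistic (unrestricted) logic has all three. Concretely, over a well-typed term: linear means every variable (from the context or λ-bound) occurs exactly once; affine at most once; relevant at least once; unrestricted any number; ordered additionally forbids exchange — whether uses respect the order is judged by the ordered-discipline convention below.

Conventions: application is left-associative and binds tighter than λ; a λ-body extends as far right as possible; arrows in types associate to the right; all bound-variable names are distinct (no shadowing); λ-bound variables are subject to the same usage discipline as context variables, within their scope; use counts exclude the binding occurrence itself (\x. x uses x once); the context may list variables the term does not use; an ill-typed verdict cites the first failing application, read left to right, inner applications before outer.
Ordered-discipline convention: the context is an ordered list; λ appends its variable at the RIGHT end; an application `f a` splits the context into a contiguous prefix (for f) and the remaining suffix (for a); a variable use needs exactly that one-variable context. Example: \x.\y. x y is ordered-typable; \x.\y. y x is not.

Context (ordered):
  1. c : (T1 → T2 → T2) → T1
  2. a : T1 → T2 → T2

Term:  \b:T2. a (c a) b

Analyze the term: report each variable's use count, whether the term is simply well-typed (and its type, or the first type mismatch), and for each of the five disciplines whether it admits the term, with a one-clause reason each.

usage: c ×1, a ×2, b (bound) ×1
order of uses: a, c, a, b
typing: the term checks, with type T2 → T2
ordered: ✗ — repeated use of a ×2
linear: ✗ — repeated use of a ×2
affine: ✗ — repeated use of a ×2
relevant: ✓ — every one of c, a, b appears
unrestricted: ✓ — typability at T2 → T2 is all that's needed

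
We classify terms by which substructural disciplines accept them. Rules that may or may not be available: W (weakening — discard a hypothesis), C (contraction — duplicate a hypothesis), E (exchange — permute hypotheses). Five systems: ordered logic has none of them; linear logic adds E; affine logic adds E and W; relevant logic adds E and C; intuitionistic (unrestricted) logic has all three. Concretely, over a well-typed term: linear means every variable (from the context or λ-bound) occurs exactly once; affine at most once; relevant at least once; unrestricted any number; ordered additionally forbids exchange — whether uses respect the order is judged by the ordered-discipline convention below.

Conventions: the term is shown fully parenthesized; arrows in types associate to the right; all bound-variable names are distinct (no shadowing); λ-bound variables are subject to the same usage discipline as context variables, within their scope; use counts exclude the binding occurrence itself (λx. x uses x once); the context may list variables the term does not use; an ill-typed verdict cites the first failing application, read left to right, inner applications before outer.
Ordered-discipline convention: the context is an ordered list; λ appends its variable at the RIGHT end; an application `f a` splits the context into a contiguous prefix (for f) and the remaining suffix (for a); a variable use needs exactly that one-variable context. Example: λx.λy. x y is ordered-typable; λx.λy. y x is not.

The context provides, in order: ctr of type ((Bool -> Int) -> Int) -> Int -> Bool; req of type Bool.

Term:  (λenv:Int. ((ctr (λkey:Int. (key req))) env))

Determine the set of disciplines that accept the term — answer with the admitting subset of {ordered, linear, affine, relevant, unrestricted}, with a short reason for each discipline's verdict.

admitting disciplines: none
use counts: ctr: 1×, req: 1×, env [bound]: 1×, key [bound]: 1×
left-to-right use order: ctr, key, req, env
typing: ill-typed: applying a non-function (Int)
ordered: ✗, a type mismatch blocks all five
linear: ✗, the type mismatch rejects it
affine: ✗, not simply typable
relevant: ✗, fails simple typing
unrestricted: ✗, a type mismatch blocks all five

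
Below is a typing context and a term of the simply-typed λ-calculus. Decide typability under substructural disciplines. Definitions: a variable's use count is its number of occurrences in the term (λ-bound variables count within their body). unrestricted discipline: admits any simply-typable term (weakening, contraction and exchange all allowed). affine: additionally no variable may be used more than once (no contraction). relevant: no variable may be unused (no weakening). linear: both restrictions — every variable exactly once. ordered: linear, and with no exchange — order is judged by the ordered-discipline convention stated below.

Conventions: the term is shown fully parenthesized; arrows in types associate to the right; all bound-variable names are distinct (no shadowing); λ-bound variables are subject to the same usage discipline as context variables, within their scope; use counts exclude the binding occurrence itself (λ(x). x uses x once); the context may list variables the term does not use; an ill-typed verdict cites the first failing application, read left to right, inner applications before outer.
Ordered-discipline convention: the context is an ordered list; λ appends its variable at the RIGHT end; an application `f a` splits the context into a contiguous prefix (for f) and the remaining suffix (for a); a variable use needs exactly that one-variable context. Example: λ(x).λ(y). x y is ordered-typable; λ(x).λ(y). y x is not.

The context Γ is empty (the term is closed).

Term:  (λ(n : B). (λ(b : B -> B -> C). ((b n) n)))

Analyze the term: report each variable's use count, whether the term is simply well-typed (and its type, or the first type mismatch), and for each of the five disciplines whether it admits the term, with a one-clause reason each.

counts: n (λ-bound): 2×; b (λ-bound): 1×
uses in reading order: b, n, n
typing: well-typed at B -> (B -> B -> C) -> C
ordered ✗ (uses contraction: n ×2)
linear ✗ (uses contraction: n ×2)
affine ✗ (uses contraction: n ×2)
relevant ✓ (n, b: all used, weakening unneeded)
unrestricted ✓ (type-checks (B -> (B -> B -> C) -> C) and nothing is barred)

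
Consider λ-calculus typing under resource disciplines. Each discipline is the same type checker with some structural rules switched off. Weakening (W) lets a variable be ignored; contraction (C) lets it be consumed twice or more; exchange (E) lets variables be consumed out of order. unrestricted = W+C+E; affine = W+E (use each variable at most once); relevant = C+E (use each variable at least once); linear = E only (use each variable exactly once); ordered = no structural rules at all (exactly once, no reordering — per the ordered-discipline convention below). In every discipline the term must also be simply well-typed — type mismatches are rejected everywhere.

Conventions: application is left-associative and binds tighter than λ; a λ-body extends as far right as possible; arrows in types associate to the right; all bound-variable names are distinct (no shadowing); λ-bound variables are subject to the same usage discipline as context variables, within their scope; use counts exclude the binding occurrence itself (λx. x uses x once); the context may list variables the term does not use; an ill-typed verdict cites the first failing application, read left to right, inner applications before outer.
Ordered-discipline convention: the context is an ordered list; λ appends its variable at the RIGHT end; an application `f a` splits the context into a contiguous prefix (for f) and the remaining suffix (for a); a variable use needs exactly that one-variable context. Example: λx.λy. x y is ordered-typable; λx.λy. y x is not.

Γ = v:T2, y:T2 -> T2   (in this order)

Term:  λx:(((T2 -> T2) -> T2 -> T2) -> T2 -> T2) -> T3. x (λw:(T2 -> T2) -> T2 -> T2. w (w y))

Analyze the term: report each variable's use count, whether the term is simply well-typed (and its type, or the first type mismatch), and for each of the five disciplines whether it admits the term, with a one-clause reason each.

variable uses: v: 0, y: 1, x [bound]: 1, w [bound]: 2
left-to-right use order: x, w, w, y
typing: ✓ — ((((T2 -> T2) -> T2 -> T2) -> T2 -> T2) -> T3) -> T3
ordered: ✗ — repeated use of w ×2; v left unused
linear: ✗ — repeated use of w ×2; v left unused
affine: ✗ — repeated use of w ×2
relevant: ✗ — v left unused
unrestricted: ✓ — simply typable at ((((T2 -> T2) -> T2 -> T2) -> T2 -> T2) -> T3) -> T3; W, C, E all held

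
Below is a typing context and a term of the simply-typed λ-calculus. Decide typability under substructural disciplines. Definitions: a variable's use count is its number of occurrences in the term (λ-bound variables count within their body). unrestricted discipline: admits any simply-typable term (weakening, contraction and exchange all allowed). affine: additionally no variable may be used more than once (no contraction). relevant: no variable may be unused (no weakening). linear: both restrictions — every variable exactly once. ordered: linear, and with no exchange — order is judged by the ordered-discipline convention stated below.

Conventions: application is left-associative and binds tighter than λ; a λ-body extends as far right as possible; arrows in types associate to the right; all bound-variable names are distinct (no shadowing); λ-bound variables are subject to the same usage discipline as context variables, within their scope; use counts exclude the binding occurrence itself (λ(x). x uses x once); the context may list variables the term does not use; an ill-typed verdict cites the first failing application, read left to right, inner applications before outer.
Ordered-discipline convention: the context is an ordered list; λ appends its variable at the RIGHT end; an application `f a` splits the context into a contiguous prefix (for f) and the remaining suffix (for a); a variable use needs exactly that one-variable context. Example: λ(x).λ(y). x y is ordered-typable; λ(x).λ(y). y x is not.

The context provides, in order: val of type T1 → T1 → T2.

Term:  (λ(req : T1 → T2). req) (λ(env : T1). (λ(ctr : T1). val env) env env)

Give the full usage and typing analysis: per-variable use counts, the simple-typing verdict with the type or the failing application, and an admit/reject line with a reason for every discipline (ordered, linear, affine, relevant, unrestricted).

use counts: val: 1×, req (λ-bound): 1×, env (λ-bound): 3×, ctr (λ-bound): 0×
order of uses: req, val, env, env, env
typing: well-typed at T1 → T2
ordered ✗ (env ×3 used more than once (contraction); ctr left unused)
linear ✗ (env ×3 used more than once (contraction); ctr left unused)
affine ✗ (env ×3 used more than once (contraction))
relevant ✗ (ctr left unused)
unrestricted ✓ (type-checks (T1 → T2) and nothing is barred)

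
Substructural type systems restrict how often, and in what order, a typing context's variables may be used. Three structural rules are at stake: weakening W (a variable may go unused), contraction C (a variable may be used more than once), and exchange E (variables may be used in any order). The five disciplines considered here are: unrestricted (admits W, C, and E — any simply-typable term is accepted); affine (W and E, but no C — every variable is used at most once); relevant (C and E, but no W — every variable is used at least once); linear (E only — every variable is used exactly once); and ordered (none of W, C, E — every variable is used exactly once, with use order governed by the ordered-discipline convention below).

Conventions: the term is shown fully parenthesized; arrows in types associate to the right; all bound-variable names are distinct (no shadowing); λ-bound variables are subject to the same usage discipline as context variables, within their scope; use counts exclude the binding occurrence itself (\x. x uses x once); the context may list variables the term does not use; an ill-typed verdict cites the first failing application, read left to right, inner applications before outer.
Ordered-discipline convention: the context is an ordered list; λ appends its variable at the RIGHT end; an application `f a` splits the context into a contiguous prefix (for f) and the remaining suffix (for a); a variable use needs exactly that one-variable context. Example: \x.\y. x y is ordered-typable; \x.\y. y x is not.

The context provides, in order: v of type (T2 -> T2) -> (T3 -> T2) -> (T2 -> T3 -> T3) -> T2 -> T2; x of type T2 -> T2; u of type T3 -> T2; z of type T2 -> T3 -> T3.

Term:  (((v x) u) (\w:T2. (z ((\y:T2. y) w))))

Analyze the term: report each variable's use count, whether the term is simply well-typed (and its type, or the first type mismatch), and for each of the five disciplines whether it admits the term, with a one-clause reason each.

counts: v: 1×, x: 1×, u: 1×, z: 1×, w [bound]: 1×, y [bound]: 1×
uses in reading order: v, x, u, z, y, w
typing: well-typed — term : T2 -> T2
ordered ✓ (single-use (v, x, u, z, w, y), ordered derivation ok)
linear ✓ (exactly-once usage across v, x, u, z, w, y)
affine ✓ (v, x, u, z, w, y: no repeats, contraction unneeded)
relevant ✓ (v, x, u, z, w, y: all used, weakening unneeded)
unrestricted ✓ (typability at T2 -> T2 is all that's needed)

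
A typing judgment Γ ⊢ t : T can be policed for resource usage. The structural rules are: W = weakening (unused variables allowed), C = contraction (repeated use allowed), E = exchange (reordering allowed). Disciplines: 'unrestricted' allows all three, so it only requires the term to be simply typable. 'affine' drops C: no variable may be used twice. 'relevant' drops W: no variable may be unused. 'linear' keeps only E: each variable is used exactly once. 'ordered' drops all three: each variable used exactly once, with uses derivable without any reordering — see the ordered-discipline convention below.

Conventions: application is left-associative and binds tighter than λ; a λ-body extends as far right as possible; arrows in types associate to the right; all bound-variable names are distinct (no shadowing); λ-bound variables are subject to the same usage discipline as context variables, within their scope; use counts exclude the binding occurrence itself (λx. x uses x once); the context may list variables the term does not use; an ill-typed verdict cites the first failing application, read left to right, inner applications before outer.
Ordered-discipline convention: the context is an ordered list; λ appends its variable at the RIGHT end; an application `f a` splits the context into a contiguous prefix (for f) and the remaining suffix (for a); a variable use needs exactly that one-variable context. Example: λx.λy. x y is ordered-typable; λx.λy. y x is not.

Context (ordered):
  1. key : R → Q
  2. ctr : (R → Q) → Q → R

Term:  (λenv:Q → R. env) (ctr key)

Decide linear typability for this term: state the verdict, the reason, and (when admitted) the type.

yes — single use per variable (key, ctr, env); term : Q → R
counts: key: 1×; ctr: 1×; env (λ-bound): 1×
order of uses: env, ctr, key
typing: ✓ — Q → R
across the five disciplines: ordered ✗ | linear ✓ | affine ✓ | relevant ✓ | unrestricted ✓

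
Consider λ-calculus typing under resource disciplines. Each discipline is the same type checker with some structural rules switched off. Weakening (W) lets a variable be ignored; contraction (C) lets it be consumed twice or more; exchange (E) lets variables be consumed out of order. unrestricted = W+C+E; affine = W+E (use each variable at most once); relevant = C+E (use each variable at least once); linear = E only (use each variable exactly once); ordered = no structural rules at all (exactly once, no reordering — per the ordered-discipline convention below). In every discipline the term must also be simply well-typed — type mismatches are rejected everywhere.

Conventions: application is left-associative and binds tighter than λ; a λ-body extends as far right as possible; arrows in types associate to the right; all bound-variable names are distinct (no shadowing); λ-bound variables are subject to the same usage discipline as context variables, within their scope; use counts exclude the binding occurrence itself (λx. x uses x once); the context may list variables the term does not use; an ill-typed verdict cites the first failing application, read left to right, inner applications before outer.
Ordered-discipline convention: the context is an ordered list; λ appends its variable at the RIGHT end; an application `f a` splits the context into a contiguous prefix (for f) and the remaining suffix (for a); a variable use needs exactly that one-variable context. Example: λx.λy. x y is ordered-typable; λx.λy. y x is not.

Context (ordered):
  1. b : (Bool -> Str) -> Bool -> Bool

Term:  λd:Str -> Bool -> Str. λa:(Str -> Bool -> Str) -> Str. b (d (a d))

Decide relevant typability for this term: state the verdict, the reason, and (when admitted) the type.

yes — every one of b, d, a appears; term : (Str -> Bool -> Str) -> ((Str -> Bool -> Str) -> Str) -> Bool -> Bool
usage: b: 1, d (bound): 2, a (bound): 1
order of uses: b, d, a, d
typing: ✓ — (Str -> Bool -> Str) -> ((Str -> Bool -> Str) -> Str) -> Bool -> Bool
all disciplines: ordered ✗; linear ✗; affine ✗; relevant ✓; unrestricted ✓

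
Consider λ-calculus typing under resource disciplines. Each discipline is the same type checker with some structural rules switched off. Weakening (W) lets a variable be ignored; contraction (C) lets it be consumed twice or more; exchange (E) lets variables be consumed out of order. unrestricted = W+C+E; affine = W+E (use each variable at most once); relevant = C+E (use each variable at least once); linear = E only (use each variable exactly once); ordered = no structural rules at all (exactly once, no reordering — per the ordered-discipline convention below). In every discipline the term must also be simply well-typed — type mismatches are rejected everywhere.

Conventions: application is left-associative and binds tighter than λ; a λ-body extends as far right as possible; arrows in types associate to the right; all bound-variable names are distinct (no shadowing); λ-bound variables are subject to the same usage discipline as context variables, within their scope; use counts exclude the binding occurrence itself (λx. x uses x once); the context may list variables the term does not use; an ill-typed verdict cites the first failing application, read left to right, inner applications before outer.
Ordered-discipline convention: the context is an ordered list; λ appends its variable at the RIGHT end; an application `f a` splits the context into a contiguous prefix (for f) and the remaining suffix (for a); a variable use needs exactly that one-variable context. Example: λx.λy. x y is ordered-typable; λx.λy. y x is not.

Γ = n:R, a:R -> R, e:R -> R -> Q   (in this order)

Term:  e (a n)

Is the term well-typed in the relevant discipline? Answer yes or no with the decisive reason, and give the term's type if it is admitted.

yes — n, a, e: all used, weakening unneeded; term : R -> Q
variable uses: n: 1; a: 1; e: 1
order of uses: e, a, n
typing: the term checks, with type R -> Q
per-discipline verdicts: ordered ✗, linear ✓, affine ✓, relevant ✓, unrestricted ✓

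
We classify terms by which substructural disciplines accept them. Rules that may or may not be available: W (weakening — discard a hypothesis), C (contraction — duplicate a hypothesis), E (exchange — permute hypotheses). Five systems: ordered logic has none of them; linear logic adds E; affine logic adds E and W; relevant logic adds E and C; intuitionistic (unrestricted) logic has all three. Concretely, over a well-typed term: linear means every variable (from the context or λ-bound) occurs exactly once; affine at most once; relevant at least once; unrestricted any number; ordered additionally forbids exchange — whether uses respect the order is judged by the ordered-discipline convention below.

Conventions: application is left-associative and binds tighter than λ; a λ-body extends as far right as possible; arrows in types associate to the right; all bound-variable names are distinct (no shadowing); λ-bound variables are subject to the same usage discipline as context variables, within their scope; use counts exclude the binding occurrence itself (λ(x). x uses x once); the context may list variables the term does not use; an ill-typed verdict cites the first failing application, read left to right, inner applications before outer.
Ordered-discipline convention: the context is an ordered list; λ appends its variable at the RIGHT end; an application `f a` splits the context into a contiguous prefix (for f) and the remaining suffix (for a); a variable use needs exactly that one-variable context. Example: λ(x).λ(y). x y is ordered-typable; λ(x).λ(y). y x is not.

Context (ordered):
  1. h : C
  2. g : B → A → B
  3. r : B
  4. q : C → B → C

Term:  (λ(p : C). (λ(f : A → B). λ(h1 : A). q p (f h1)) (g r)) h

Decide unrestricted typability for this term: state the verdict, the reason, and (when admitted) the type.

yes — simply typable at A → C; W, C, E all held; term : A → C
use counts: h: 1, g: 1, r: 1, q: 1, p (λ-bound): 1, f (λ-bound): 1, h1 (λ-bound): 1
use order (left to right): q, p, f, h1, g, r, h
typing: the term checks, with type A → C
all disciplines: ordered ✗; linear ✓; affine ✓; relevant ✓; unrestricted ✓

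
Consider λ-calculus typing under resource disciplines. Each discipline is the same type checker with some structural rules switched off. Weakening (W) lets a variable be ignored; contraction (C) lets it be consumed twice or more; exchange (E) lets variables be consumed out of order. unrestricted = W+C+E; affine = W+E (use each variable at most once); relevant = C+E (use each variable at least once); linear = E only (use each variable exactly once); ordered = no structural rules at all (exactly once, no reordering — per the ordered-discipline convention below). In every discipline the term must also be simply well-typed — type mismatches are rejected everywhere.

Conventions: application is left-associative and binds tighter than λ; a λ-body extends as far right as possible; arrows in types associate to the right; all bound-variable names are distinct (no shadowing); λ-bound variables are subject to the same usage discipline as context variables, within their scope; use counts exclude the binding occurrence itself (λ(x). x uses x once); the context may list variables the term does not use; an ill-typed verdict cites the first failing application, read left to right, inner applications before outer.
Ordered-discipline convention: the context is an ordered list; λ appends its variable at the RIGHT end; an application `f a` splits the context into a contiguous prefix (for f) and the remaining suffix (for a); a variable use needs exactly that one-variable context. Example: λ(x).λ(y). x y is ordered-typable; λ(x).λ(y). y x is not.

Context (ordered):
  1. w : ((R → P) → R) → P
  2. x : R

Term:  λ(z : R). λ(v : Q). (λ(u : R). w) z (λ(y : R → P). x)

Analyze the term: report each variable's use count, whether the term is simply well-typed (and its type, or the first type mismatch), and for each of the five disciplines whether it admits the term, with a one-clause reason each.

variable uses: w ×1, x ×1, z [bound] ×1, v [bound] ×0, u [bound] ×0, y [bound] ×0
use order (left to right): w, z, x
typing: well-typed at R → Q → P
ordered: ✗, v, u, y left unused
linear: ✗, v, u, y left unused
affine: ✓, at most one use each (w, x, z, v, u, y)
relevant: ✗, v, u, y left unused
unrestricted: ✓, well-typed at R → Q → P; no restrictions here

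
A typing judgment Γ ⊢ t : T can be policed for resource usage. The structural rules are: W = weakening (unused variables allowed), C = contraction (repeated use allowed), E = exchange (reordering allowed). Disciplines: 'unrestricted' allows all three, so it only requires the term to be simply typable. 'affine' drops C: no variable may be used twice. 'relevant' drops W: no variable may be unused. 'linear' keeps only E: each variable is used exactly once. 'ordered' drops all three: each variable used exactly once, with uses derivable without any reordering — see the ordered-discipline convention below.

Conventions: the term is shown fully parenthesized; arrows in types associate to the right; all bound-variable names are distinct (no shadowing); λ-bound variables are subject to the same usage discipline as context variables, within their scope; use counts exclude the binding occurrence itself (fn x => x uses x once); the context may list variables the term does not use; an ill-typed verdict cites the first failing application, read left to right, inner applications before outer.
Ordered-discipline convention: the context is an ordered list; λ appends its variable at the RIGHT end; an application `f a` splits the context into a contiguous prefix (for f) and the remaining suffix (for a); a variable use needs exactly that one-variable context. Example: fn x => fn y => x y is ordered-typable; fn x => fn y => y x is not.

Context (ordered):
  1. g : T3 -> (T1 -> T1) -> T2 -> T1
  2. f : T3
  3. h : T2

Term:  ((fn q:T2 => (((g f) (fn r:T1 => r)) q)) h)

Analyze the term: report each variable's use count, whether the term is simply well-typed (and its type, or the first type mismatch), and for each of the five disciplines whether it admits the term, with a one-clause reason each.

counts: g: 1, f: 1, h: 1, q [bound]: 1, r [bound]: 1
left-to-right use order: g, f, r, q, h
typing: ✓ — T1
ordered ✓ (one use each (g, f, h, q, r); ordered split holds)
linear ✓ (each of g, f, h, q, r used exactly once)
affine ✓ (g, f, h, q, r: no repeats, contraction unneeded)
relevant ✓ (at least one use each (g, f, h, q, r))
unrestricted ✓ (well-typed at T1; no restrictions here)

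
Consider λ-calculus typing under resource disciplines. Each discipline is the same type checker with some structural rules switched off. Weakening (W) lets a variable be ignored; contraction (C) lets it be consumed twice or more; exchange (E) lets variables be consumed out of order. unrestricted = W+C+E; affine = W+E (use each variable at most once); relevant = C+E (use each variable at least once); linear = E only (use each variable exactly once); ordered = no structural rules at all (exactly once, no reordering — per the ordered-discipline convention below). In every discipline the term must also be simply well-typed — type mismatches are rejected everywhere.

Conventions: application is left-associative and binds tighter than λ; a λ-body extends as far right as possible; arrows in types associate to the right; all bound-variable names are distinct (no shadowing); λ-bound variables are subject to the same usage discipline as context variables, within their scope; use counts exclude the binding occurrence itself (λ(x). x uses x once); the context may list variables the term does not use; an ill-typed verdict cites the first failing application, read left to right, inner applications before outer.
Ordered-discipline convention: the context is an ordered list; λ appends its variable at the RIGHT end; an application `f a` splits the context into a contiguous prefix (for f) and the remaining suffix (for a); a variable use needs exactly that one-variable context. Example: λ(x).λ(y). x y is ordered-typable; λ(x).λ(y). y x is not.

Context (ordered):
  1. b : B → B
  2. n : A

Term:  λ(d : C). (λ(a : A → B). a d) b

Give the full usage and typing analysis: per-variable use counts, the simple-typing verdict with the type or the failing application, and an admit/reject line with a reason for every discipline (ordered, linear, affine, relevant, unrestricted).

usage: b=1; n=0; d (bound)=1; a (bound)=1
order of uses: a, d, b
typing: ill-typed: an argument C mismatches the expected A
ordered ✗ (the type mismatch rejects it)
linear ✗ (not simply typable)
affine ✗ (fails simple typing)
relevant ✗ (a type mismatch blocks all five)
unrestricted ✗ (the type mismatch rejects it)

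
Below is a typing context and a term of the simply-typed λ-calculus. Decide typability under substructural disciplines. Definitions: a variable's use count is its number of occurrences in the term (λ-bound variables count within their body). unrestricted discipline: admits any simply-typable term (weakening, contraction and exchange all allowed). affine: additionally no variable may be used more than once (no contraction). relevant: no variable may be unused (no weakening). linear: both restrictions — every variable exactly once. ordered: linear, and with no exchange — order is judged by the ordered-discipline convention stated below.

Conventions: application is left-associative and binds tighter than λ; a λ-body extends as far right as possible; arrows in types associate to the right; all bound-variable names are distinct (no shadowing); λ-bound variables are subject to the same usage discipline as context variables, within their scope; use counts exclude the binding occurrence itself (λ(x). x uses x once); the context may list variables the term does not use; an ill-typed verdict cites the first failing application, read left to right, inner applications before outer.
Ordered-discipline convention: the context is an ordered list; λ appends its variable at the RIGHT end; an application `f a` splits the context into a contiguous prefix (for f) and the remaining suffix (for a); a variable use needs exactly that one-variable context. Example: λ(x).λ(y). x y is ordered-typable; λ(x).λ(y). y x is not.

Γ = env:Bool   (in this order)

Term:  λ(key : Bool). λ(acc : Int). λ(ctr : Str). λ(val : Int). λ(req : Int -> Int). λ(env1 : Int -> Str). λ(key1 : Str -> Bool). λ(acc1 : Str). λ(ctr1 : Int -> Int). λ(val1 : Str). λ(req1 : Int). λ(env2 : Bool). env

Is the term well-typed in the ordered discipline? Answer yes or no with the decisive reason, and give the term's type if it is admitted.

no — unused: key, acc, ctr, val, req, env1, key1, acc1, ctr1, val1, req1, env2 — weakening required
variable uses: env: 1×, key [bound]: 0×, acc [bound]: 0×, ctr [bound]: 0×, val [bound]: 0×, req [bound]: 0×, env1 [bound]: 0×, key1 [bound]: 0×, acc1 [bound]: 0×, ctr1 [bound]: 0×, val1 [bound]: 0×, req1 [bound]: 0×, env2 [bound]: 0×
use order (left to right): env
typing: the term checks, with type Bool -> Int -> Str -> Int -> (Int -> Int) -> (Int -> Str) -> (Str -> Bool) -> Str -> (Int -> Int) -> Str -> Int -> Bool -> Bool
all disciplines: ordered ✗ · linear ✗ · affine ✓ · relevant ✗ · unrestricted ✓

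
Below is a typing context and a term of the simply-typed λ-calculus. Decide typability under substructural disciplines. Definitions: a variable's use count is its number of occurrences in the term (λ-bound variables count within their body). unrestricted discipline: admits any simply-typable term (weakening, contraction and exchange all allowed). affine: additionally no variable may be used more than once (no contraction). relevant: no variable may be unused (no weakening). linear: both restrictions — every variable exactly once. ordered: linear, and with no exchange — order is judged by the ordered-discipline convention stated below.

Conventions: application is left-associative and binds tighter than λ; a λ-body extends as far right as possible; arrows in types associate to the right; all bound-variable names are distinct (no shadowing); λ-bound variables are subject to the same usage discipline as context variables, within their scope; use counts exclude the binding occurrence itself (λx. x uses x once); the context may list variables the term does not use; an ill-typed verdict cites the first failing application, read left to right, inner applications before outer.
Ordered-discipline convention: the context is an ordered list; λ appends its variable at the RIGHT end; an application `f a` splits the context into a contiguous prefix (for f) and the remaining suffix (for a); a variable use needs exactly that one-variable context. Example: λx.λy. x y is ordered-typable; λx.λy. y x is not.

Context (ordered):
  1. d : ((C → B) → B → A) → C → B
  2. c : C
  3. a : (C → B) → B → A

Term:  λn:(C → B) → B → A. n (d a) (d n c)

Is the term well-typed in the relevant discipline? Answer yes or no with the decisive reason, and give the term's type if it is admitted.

yes — d, c, a, n: all used, weakening unneeded; term : ((C → B) → B → A) → A
variable uses: d ×2; c ×1; a ×1; n (bound) ×2
left-to-right use order: n, d, a, d, n, c
typing: ✓ — ((C → B) → B → A) → A
summary: ordered ✗ | linear ✗ | affine ✗ | relevant ✓ | unrestricted ✓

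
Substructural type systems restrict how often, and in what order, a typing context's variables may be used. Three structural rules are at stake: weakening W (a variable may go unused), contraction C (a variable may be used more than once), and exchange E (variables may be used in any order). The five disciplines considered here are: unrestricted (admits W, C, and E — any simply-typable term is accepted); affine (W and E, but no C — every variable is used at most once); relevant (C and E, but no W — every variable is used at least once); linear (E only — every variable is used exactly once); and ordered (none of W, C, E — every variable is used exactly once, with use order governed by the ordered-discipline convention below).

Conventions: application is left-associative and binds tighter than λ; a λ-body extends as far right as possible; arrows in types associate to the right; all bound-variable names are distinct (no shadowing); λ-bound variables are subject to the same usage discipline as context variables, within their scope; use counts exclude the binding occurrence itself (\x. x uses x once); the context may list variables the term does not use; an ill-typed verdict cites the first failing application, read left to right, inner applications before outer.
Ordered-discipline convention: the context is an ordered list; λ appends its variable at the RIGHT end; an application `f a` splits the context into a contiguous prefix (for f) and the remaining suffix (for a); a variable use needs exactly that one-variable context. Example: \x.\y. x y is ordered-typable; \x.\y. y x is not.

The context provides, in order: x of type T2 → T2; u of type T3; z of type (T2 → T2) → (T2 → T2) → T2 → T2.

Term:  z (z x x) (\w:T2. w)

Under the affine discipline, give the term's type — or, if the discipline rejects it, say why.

not well-typed under affine — repeated use of x ×2, z ×2
use counts: x=2, u=0, z=2, w [bound]=1
order of uses: z, z, x, x, w
typing: well-typed — term : T2 → T2
summary: ordered ✗; linear ✗; affine ✗; relevant ✗; unrestricted ✓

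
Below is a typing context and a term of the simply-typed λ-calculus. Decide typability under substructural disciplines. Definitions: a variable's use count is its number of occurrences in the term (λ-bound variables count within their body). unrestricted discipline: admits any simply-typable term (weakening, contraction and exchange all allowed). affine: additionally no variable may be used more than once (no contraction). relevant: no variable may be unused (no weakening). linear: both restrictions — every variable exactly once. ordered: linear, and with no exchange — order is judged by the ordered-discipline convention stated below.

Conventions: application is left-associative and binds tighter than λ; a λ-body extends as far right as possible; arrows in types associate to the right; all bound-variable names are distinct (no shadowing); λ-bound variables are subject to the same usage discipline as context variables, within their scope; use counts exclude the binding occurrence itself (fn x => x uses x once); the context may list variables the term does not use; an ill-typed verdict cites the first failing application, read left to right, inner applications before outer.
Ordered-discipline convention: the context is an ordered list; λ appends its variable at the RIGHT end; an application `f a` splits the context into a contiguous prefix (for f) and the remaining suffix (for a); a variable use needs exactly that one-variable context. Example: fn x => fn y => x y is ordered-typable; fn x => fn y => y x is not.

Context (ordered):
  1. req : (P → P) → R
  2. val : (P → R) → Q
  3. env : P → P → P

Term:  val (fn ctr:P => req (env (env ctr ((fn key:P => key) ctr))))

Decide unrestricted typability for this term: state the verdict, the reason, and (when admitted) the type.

yes — well-typed at Q; no restrictions here; term : Q
counts: req=1; val=1; env=2; ctr (λ-bound)=2; key (λ-bound)=1
order of uses: val, req, env, env, ctr, key, ctr
typing: ✓ — Q
all disciplines: ordered ✗; linear ✗; affine ✗; relevant ✓; unrestricted ✓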